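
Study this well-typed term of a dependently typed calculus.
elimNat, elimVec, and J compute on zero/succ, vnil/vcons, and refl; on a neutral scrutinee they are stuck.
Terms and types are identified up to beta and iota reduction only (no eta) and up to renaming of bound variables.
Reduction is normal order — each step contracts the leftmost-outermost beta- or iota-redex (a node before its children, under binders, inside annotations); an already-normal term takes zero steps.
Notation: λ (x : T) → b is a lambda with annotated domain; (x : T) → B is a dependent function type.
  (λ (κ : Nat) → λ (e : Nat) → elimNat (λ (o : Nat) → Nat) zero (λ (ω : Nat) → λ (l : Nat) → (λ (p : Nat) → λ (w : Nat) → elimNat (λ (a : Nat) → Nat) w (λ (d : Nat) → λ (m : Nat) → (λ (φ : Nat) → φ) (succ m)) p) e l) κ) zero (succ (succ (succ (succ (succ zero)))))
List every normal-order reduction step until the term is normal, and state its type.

reduction (normal order):
  (λ (κ : Nat) → λ (e : Nat) → elimNat (λ (o : Nat) → Nat) zero (λ (ω : Nat) → λ (l : Nat) → (λ (p : Nat) → λ (w : Nat) → elimNat (λ (a : Nat) → Nat) w (λ (d : Nat) → λ (m : Nat) → (λ (φ : Nat) → φ) (succ m)) p) e l) κ) zero (succ (succ (succ (succ (succ zero)))))
  ~> (λ (κ : Nat) → elimNat (λ (e : Nat) → Nat) zero (λ (o : Nat) → λ (ω : Nat) → (λ (l : Nat) → λ (p : Nat) → elimNat (λ (w : Nat) → Nat) p (λ (a : Nat) → λ (d : Nat) → (λ (m : Nat) → m) (succ d)) l) κ ω) zero) (succ (succ (succ (succ (succ zero)))))
  ~> elimNat (λ (κ : Nat) → Nat) zero (λ (e : Nat) → λ (o : Nat) → (λ (ω : Nat) → λ (l : Nat) → elimNat (λ (p : Nat) → Nat) l (λ (w : Nat) → λ (a : Nat) → (λ (d : Nat) → d) (succ a)) ω) (succ (succ (succ (succ (succ zero))))) o) zero
  ~> zero
the term's type:
  Nat


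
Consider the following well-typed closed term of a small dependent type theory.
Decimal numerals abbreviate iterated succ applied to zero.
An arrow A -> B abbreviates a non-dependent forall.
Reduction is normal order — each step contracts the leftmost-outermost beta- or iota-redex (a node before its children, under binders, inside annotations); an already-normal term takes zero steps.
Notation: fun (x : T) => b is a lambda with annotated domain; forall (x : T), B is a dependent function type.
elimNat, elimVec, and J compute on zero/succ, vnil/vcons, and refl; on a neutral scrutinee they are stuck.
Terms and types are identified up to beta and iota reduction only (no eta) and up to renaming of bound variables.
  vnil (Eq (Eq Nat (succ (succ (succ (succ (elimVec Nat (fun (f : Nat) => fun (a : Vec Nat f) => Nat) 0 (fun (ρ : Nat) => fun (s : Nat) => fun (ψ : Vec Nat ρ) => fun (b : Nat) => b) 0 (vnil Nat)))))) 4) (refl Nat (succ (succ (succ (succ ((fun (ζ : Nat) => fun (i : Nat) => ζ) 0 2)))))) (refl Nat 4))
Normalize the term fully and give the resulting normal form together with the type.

reduced normal form:
  vnil (Eq (Eq Nat 4 4) (refl Nat 4) (refl Nat 4))
inferred type:
  Vec (Eq (Eq Nat 4 4) (refl Nat 4) (refl Nat 4)) 0
observation: the term reaches its normal form after 3 normal-order steps.


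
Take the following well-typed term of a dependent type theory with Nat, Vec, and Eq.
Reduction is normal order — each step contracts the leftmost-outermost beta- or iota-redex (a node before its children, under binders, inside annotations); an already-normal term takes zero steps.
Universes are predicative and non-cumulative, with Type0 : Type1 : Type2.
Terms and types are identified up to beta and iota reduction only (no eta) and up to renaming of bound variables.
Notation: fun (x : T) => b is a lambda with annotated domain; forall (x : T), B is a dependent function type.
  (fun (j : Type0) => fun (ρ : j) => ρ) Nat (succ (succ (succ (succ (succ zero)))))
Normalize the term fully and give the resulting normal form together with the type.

resulting normal form:
  succ (succ (succ (succ (succ zero))))
type:
  Nat


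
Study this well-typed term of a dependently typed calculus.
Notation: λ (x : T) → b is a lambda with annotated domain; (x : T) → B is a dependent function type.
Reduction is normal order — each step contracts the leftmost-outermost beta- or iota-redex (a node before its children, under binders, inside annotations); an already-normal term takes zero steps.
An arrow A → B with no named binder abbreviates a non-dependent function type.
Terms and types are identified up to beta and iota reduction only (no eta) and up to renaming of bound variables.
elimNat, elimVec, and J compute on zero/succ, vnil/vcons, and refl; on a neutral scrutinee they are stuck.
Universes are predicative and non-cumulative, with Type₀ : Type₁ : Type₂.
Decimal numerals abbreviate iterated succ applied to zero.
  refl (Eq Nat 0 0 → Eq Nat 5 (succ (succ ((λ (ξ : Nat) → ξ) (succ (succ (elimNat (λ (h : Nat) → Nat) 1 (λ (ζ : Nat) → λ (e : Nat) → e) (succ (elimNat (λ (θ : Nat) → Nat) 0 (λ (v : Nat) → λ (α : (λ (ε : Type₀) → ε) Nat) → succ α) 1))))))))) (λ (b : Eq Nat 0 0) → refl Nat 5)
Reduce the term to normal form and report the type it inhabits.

normal form:
  refl (Eq Nat 0 0 → Eq Nat 5 5) (λ (ξ : Eq Nat 0 0) → refl Nat 5)
type:
  Eq (Eq Nat 0 0 → Eq Nat 5 5) (λ (ξ : Eq Nat 0 0) → refl Nat 5) (λ (h : Eq Nat 0 0) → refl Nat 5)
observation: reduction starts at a beta-redex, and 12 normal-order steps reach the normal form.


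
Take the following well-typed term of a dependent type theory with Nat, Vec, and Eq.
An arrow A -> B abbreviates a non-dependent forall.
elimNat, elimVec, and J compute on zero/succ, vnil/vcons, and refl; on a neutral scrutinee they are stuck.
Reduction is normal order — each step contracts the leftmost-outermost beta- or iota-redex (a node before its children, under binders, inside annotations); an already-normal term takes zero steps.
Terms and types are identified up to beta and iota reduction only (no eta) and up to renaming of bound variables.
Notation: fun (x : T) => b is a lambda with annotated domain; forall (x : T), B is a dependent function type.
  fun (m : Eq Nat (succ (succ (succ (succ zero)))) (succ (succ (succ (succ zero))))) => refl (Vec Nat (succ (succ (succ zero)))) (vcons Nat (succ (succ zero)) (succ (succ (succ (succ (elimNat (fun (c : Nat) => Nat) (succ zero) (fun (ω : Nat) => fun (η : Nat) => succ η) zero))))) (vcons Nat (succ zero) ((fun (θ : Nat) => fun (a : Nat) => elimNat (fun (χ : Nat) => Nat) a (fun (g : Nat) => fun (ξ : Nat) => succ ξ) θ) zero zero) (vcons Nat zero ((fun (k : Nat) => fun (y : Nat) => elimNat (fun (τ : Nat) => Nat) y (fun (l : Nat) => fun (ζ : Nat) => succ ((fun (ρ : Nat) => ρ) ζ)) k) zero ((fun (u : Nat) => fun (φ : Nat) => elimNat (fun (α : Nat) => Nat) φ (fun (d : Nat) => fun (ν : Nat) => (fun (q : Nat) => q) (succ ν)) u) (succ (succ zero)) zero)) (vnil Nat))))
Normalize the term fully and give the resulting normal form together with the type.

reduced normal form:
  fun (m : Eq Nat (succ (succ (succ (succ zero)))) (succ (succ (succ (succ zero))))) => refl (Vec Nat (succ (succ (succ zero)))) (vcons Nat (succ (succ zero)) (succ (succ (succ (succ (succ zero))))) (vcons Nat (succ zero) zero (vcons Nat zero (succ (succ zero)) (vnil Nat))))
type:
  Eq Nat (succ (succ (succ (succ zero)))) (succ (succ (succ (succ zero)))) -> Eq (Vec Nat (succ (succ (succ zero)))) (vcons Nat (succ (succ zero)) (succ (succ (succ (succ (succ zero))))) (vcons Nat (succ zero) zero (vcons Nat zero (succ (succ zero)) (vnil Nat)))) (vcons Nat (succ (succ zero)) (succ (succ (succ (succ (succ zero))))) (vcons Nat (succ zero) zero (vcons Nat zero (succ (succ zero)) (vnil Nat))))


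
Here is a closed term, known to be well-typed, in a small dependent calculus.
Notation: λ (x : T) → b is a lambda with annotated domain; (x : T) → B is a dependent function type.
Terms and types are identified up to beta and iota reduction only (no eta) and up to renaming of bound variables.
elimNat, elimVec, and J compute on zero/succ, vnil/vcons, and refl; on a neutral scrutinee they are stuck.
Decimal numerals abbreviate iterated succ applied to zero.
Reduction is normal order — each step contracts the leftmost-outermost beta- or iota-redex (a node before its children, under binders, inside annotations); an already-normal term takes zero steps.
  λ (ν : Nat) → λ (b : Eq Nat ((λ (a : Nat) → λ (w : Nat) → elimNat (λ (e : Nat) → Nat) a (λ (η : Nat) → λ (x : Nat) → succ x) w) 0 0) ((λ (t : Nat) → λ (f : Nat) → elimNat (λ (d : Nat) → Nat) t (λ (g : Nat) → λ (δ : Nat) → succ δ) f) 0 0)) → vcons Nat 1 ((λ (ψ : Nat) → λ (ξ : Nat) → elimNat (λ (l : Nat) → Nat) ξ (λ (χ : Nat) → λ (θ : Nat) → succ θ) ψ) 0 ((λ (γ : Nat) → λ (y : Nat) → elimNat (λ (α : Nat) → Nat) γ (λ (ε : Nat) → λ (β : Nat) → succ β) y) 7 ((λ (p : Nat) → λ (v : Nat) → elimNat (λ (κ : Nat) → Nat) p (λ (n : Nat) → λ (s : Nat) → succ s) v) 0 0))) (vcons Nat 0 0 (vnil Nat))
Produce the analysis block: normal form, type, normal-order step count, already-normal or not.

reduced normal form:
  λ (ν : Nat) → λ (b : Eq Nat 0 0) → vcons Nat 1 7 (vcons Nat 0 0 (vnil Nat))
the term's type:
  (ν : Nat) → (b : Eq Nat 0 0) → Vec Nat 2
steps to reach normal form (normal order): 15
already normal: no
first redex: a beta-redex


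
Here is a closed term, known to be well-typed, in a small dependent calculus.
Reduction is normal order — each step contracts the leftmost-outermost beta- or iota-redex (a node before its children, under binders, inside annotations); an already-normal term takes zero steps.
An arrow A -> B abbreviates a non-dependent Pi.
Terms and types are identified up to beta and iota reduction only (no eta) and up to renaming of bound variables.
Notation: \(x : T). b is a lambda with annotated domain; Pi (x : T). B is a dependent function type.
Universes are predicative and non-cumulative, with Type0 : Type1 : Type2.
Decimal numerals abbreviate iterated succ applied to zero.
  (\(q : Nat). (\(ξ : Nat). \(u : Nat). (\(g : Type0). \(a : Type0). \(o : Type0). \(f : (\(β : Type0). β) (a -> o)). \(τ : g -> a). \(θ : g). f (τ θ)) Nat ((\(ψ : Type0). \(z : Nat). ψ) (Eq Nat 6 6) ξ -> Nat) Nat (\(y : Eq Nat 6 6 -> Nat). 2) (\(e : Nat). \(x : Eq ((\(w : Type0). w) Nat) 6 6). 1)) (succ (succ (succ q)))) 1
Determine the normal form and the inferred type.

resulting normal form:
  \(q : Nat). \(ξ : Nat). 2
inferred type:
  Nat -> Nat -> Nat


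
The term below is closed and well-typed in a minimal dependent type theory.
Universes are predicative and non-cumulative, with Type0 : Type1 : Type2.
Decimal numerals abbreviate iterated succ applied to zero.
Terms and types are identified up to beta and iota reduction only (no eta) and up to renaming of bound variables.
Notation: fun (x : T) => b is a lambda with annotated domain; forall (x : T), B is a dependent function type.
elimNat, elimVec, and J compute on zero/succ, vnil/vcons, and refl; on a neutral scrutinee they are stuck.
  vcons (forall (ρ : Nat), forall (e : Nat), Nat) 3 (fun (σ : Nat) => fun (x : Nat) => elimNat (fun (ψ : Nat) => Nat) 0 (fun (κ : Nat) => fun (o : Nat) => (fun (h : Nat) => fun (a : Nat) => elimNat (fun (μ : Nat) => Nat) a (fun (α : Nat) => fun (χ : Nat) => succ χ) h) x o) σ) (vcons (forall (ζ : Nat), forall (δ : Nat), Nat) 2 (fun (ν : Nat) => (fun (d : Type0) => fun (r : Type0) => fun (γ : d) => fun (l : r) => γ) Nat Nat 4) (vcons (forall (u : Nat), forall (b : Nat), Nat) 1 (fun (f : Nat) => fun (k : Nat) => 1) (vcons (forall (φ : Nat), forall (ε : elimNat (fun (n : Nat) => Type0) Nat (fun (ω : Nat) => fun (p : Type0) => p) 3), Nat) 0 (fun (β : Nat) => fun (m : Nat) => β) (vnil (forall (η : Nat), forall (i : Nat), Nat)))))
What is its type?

inferred type:
  Vec (forall (ρ : Nat), forall (e : Nat), Nat) 4


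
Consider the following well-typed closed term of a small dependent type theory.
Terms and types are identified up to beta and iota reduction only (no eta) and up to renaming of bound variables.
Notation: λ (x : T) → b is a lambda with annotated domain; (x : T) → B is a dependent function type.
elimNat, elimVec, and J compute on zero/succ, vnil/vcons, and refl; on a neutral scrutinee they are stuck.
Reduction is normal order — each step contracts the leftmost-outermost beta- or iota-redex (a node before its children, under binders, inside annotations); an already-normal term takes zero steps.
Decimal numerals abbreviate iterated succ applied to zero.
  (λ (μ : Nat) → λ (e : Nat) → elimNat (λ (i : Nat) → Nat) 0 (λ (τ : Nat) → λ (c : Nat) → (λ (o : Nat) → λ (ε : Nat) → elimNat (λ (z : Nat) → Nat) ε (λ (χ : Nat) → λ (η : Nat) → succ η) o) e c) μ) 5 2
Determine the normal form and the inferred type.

normal form:
  10
inferred type:
  Nat
observation: the first redex contracted is a beta-redex; the normal form is reached in 63 normal-order steps.


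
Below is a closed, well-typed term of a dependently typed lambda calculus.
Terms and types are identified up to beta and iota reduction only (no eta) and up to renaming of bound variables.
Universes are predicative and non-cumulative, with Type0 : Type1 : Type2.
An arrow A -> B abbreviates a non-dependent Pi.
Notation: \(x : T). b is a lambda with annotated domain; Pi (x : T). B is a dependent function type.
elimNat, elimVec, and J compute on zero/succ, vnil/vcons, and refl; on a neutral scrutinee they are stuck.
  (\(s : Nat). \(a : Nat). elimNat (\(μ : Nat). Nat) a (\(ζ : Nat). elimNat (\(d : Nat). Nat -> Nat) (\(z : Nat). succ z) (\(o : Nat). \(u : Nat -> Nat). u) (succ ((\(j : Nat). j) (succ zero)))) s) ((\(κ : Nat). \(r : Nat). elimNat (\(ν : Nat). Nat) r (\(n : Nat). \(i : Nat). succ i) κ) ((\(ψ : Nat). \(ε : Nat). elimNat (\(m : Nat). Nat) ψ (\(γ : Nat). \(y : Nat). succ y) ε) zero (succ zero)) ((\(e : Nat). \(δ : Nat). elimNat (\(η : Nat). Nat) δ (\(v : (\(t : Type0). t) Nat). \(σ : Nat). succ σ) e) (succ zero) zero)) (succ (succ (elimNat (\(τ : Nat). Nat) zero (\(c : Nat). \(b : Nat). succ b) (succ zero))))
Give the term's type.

inferred type:
  Nat


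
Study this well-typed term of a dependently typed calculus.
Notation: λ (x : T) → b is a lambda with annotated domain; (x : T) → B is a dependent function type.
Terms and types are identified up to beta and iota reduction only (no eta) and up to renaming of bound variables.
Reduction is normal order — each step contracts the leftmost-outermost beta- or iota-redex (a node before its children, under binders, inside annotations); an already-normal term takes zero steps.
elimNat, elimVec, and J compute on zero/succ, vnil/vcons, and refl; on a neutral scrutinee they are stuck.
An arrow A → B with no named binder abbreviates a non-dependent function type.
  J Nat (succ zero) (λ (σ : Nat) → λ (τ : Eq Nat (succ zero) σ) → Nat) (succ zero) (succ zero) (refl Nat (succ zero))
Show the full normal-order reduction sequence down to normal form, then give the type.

normal-order reduction:
  J Nat (succ zero) (λ (σ : Nat) → λ (τ : Eq Nat (succ zero) σ) → Nat) (succ zero) (succ zero) (refl Nat (succ zero))
  ~> succ zero
type:
  Nat


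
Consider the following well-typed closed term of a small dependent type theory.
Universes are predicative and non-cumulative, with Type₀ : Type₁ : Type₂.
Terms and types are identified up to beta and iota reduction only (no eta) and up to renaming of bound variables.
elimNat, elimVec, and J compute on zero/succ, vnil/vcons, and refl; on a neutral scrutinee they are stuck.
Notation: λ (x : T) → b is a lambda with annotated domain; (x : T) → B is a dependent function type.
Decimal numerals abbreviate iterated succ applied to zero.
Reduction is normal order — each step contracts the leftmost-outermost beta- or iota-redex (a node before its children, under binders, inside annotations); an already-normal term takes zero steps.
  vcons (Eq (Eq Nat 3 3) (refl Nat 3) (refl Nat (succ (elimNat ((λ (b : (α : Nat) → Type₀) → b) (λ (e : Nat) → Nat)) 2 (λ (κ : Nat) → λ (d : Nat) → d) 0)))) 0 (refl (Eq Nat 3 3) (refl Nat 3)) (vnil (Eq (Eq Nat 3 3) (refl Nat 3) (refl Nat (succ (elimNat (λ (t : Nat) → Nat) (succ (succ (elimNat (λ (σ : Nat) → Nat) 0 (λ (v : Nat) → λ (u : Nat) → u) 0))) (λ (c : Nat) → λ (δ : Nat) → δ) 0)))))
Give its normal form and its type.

normal form:
  vcons (Eq (Eq Nat 3 3) (refl Nat 3) (refl Nat 3)) 0 (refl (Eq Nat 3 3) (refl Nat 3)) (vnil (Eq (Eq Nat 3 3) (refl Nat 3) (refl Nat 3)))
inferred type:
  Vec (Eq (Eq Nat 3 3) (refl Nat 3) (refl Nat 3)) 1


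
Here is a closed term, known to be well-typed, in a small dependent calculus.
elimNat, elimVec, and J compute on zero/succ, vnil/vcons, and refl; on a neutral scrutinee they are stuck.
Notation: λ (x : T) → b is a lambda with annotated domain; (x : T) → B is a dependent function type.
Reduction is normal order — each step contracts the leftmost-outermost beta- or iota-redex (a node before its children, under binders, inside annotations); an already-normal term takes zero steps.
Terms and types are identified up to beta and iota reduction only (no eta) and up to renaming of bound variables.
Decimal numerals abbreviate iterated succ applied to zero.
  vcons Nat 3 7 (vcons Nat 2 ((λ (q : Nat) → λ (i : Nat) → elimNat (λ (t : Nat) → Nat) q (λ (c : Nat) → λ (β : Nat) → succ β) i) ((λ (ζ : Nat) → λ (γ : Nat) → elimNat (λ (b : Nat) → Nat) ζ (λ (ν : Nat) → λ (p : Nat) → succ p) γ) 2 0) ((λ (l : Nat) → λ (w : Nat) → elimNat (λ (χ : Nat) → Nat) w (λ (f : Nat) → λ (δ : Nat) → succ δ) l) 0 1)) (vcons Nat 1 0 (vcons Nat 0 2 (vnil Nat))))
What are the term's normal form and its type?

reduced normal form:
  vcons Nat 3 7 (vcons Nat 2 3 (vcons Nat 1 0 (vcons Nat 0 2 (vnil Nat))))
inferred type:
  Vec Nat 4
observation: 12 normal-order steps normalize the term, beginning with a beta-redex.


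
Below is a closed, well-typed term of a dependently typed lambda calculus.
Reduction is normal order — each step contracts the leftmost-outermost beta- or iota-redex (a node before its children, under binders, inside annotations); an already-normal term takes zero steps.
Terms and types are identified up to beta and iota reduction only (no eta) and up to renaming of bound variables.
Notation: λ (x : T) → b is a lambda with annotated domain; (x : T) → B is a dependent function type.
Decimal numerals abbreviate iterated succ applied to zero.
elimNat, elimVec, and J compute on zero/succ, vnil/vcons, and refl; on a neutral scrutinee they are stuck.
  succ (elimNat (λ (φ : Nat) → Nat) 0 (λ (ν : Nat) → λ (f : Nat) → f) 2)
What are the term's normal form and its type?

normal form:
  1
inferred type:
  Nat
observation: the term reaches its normal form after 7 normal-order steps.


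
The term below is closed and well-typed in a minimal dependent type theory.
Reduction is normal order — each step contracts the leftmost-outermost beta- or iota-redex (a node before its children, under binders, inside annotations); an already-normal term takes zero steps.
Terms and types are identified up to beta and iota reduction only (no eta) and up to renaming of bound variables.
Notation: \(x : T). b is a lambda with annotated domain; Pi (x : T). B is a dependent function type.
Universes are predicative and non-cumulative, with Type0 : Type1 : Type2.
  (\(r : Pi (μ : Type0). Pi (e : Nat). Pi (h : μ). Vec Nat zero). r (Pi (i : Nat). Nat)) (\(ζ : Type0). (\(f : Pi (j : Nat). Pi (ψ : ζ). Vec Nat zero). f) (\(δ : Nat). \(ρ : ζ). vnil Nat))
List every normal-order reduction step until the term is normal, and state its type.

normal-order reduction:
  (\(r : Pi (μ : Type0). Pi (e : Nat). Pi (h : μ). Vec Nat zero). r (Pi (i : Nat). Nat)) (\(ζ : Type0). (\(f : Pi (j : Nat). Pi (ψ : ζ). Vec Nat zero). f) (\(δ : Nat). \(ρ : ζ). vnil Nat))
  ~> (\(r : Type0). (\(μ : Pi (e : Nat). Pi (h : r). Vec Nat zero). μ) (\(i : Nat). \(ζ : r). vnil Nat)) (Pi (f : Nat). Nat)
  ~> (\(r : Pi (μ : Nat). Pi (e : Pi (h : Nat). Nat). Vec Nat zero). r) (\(i : Nat). \(ζ : Pi (f : Nat). Nat). vnil Nat)
  ~> \(r : Nat). \(μ : Pi (e : Nat). Nat). vnil Nat
inferred type:
  Pi (r : Nat). Pi (μ : Pi (e : Nat). Nat). Vec Nat zero


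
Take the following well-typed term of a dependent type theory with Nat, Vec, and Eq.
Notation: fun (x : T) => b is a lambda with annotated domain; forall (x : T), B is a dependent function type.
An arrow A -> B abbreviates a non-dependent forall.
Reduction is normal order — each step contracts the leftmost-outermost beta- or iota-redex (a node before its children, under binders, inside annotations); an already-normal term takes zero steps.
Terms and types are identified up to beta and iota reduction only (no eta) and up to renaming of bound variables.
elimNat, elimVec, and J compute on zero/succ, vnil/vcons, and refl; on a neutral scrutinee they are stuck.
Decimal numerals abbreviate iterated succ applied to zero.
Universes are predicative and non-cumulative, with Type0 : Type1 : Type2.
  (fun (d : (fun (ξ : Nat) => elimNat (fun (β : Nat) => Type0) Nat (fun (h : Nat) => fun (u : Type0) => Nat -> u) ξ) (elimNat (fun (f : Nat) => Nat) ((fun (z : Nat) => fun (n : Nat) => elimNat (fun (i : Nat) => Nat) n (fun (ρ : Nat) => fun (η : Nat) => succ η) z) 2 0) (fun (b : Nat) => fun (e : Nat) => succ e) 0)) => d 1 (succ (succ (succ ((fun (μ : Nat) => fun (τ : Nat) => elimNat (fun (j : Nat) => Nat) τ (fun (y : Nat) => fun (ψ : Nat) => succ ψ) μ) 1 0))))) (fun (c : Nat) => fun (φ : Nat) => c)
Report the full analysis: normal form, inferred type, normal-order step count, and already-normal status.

normal form:
  1
the term's type:
  Nat
reduction steps (normal order): 3
started in normal form: no
first redex: a beta-redex


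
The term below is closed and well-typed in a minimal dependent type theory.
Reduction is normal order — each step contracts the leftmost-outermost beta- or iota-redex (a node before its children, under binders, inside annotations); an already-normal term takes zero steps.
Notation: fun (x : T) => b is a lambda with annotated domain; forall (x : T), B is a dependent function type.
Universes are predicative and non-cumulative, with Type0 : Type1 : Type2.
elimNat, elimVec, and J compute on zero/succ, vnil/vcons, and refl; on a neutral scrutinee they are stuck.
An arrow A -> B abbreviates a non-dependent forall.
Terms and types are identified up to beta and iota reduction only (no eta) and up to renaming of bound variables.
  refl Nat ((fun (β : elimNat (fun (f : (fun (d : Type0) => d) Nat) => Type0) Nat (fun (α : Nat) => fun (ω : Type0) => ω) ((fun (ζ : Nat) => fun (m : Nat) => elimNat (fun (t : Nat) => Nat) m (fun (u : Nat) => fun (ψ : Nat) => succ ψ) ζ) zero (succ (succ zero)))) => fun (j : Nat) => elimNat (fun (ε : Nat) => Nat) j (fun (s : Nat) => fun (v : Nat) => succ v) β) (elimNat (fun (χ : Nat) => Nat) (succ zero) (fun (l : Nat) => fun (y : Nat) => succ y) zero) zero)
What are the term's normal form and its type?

reduced normal form:
  refl Nat (succ zero)
type:
  Eq Nat (succ zero) (succ zero)
observation: normalization takes exactly 7 steps under the normal-order strategy.


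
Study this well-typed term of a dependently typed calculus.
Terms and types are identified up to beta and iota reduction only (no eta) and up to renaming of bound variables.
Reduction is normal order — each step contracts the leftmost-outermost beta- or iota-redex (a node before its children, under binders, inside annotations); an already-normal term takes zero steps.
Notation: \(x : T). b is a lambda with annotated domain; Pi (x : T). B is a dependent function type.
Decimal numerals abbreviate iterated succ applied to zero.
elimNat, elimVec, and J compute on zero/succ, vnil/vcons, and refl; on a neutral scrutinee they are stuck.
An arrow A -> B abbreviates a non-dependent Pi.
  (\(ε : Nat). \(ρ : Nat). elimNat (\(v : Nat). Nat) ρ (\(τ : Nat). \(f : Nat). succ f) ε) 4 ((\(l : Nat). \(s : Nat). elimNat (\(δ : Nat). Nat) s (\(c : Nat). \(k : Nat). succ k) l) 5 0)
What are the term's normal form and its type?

resulting normal form:
  9
type:
  Nat
observation: the term reaches its normal form after 33 normal-order steps.


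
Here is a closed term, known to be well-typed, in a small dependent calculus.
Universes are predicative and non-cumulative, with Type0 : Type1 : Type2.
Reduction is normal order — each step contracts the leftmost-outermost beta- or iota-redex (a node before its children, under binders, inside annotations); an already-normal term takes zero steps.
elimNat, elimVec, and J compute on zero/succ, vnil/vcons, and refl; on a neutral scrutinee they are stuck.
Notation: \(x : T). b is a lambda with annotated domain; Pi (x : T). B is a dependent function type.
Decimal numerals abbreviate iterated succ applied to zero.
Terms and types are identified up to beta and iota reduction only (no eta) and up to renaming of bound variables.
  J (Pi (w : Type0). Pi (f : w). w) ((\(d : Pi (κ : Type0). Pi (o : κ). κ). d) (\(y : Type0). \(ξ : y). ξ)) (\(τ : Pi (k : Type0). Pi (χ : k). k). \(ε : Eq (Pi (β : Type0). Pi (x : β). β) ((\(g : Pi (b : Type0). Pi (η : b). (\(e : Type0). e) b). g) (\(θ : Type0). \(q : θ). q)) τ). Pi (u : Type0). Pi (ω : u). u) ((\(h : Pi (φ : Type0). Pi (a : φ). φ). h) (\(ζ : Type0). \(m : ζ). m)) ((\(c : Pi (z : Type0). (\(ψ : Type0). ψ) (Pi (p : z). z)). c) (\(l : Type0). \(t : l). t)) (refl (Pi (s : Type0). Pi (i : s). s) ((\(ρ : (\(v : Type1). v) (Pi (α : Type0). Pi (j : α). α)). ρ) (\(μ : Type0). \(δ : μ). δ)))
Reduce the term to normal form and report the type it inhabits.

normal form:
  \(w : Type0). \(f : w). f
the term's type:
  Pi (w : Type0). Pi (f : w). w


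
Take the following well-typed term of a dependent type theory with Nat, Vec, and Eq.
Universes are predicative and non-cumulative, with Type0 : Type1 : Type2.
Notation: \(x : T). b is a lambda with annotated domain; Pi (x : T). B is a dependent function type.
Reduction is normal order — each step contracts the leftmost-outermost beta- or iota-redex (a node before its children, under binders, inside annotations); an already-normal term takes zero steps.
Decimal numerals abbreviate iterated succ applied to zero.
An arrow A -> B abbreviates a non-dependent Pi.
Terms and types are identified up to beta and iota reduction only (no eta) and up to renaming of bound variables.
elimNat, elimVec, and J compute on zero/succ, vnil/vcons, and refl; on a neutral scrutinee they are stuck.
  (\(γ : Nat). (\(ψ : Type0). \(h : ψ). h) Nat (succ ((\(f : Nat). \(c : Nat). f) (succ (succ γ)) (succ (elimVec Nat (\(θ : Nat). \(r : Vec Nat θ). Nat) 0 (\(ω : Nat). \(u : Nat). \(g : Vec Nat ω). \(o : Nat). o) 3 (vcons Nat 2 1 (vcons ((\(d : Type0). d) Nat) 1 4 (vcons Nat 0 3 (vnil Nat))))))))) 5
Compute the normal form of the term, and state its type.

resulting normal form:
  8
the term's type:
  Nat


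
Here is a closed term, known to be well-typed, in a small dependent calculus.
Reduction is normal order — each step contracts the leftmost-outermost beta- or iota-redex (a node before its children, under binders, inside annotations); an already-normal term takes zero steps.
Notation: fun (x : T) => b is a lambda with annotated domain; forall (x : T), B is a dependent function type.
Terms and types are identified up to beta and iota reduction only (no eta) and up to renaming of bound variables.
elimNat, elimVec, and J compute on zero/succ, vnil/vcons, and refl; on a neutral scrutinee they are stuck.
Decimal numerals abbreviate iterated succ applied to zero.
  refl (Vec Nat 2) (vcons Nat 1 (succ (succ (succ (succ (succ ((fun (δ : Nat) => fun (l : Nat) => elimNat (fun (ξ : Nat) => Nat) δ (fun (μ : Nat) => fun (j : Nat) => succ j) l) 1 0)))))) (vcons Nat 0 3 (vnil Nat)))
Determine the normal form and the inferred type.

reduced normal form:
  refl (Vec Nat 2) (vcons Nat 1 6 (vcons Nat 0 3 (vnil Nat)))
the term's type:
  Eq (Vec Nat 2) (vcons Nat 1 6 (vcons Nat 0 3 (vnil Nat))) (vcons Nat 1 6 (vcons Nat 0 3 (vnil Nat)))


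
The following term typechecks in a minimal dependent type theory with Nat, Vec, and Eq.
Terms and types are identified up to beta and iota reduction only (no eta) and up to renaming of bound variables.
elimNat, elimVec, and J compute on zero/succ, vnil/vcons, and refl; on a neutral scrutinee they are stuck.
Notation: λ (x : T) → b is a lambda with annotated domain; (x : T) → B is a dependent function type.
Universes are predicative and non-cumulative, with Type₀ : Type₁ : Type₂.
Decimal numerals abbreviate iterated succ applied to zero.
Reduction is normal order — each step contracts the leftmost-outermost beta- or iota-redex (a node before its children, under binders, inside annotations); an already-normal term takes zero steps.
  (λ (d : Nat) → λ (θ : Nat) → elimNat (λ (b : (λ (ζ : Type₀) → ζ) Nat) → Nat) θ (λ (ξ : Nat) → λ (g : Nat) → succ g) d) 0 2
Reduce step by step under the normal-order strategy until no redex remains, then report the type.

normal-order reduction:
  (λ (d : Nat) → λ (θ : Nat) → elimNat (λ (b : (λ (ζ : Type₀) → ζ) Nat) → Nat) θ (λ (ξ : Nat) → λ (g : Nat) → succ g) d) 0 2
  ~> (λ (d : Nat) → elimNat (λ (θ : (λ (b : Type₀) → b) Nat) → Nat) d (λ (ζ : Nat) → λ (ξ : Nat) → succ ξ) 0) 2
  ~> elimNat (λ (d : (λ (θ : Type₀) → θ) Nat) → Nat) 2 (λ (b : Nat) → λ (ζ : Nat) → succ ζ) 0
  ~> 2
inferred type:
  Nat


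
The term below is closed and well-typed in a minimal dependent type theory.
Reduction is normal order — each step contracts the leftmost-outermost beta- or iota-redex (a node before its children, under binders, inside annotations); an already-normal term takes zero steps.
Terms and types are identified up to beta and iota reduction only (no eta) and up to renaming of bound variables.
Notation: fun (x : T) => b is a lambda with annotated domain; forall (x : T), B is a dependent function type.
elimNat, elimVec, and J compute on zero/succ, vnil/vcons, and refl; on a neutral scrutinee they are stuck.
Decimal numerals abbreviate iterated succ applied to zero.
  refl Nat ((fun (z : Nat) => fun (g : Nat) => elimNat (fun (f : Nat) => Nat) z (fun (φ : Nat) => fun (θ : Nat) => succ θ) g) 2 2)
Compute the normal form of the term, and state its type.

normal form:
  refl Nat 4
type:
  Eq Nat 4 4
observation: reduction starts at a beta-redex, and 9 normal-order steps reach the normal form.


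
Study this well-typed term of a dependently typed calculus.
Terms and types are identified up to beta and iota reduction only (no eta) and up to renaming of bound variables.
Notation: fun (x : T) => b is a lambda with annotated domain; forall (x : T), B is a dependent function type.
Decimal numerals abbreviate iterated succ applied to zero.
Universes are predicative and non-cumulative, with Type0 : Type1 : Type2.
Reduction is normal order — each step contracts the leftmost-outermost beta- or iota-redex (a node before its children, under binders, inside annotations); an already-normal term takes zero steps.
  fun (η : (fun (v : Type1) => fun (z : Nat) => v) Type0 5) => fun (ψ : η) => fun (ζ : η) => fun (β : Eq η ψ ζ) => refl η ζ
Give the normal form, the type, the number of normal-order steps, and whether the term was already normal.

reduced normal form:
  fun (η : Type0) => fun (v : η) => fun (z : η) => fun (ψ : Eq η v z) => refl η z
the term's type:
  forall (η : Type0), forall (v : η), forall (z : η), forall (ψ : Eq η v z), Eq η z z
reduction steps (normal order): 2
already normal: no
first redex: a beta-redex


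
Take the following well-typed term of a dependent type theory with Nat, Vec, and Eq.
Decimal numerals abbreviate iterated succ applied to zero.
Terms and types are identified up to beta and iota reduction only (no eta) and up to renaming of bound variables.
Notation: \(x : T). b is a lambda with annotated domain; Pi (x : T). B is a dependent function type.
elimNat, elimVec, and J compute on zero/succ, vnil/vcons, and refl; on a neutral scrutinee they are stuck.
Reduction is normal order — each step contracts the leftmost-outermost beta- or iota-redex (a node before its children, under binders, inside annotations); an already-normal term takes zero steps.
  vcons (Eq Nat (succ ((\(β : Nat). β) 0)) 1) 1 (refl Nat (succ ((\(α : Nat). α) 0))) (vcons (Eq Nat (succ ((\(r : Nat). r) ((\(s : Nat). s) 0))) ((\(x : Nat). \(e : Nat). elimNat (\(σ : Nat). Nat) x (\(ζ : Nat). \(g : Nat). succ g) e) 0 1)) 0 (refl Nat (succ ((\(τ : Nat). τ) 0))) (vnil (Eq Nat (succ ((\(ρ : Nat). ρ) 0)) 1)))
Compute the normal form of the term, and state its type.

reduced normal form:
  vcons (Eq Nat 1 1) 1 (refl Nat 1) (vcons (Eq Nat 1 1) 0 (refl Nat 1) (vnil (Eq Nat 1 1)))
type:
  Vec (Eq Nat 1 1) 2
observation: normalization takes exactly 12 steps under the normal-order strategy.


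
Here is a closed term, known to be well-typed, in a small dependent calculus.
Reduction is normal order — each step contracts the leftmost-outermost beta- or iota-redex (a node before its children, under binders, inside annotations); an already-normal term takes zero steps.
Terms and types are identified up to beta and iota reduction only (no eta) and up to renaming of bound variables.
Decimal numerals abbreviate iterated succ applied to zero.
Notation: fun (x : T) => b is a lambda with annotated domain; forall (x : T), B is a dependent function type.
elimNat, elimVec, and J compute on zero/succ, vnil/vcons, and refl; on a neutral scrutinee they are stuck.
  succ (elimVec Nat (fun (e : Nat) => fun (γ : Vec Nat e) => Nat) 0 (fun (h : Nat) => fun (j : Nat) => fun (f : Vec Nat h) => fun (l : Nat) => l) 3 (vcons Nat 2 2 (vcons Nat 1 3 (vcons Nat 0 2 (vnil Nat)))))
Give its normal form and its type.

normal form:
  1
type:
  Nat


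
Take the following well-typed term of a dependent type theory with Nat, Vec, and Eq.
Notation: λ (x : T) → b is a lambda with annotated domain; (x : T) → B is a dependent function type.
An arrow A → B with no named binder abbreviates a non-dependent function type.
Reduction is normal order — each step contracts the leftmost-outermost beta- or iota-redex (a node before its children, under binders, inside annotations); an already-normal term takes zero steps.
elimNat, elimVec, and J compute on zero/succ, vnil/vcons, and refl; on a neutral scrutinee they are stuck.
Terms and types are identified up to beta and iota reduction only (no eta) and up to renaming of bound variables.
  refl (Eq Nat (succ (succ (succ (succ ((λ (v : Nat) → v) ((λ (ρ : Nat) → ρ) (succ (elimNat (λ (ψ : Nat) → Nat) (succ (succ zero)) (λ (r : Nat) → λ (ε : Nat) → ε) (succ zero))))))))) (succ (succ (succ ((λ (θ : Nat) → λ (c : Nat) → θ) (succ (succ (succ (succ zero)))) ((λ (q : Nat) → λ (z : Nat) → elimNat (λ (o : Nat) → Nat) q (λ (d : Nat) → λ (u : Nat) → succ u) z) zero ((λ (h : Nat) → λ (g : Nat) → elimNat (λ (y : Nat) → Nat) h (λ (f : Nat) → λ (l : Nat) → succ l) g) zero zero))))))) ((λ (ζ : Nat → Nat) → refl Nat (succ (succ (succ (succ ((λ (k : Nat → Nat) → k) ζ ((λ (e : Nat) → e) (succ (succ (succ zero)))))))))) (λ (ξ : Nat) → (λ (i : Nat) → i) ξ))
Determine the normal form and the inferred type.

resulting normal form:
  refl (Eq Nat (succ (succ (succ (succ (succ (succ (succ zero))))))) (succ (succ (succ (succ (succ (succ (succ zero)))))))) (refl Nat (succ (succ (succ (succ (succ (succ (succ zero))))))))
inferred type:
  Eq (Eq Nat (succ (succ (succ (succ (succ (succ (succ zero))))))) (succ (succ (succ (succ (succ (succ (succ zero)))))))) (refl Nat (succ (succ (succ (succ (succ (succ (succ zero)))))))) (refl Nat (succ (succ (succ (succ (succ (succ (succ zero))))))))
observation: normalization takes exactly 13 steps under the normal-order strategy.


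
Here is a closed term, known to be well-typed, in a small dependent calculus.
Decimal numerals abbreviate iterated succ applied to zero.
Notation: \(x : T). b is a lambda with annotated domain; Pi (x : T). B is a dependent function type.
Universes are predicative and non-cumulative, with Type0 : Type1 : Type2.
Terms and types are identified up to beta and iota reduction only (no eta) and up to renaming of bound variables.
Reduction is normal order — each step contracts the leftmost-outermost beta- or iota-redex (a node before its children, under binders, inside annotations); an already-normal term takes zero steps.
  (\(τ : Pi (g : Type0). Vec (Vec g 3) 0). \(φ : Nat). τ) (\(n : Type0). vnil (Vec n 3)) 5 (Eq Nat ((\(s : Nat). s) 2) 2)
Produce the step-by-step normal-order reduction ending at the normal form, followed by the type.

reduction (normal order):
  (\(τ : Pi (g : Type0). Vec (Vec g 3) 0). \(φ : Nat). τ) (\(n : Type0). vnil (Vec n 3)) 5 (Eq Nat ((\(s : Nat). s) 2) 2)
  ~> (\(τ : Nat). \(g : Type0). vnil (Vec g 3)) 5 (Eq Nat ((\(φ : Nat). φ) 2) 2)
  ~> (\(τ : Type0). vnil (Vec τ 3)) (Eq Nat ((\(g : Nat). g) 2) 2)
  ~> vnil (Vec (Eq Nat ((\(τ : Nat). τ) 2) 2) 3)
  ~> vnil (Vec (Eq Nat 2 2) 3)
inferred type:
  Vec (Vec (Eq Nat 2 2) 3) 0


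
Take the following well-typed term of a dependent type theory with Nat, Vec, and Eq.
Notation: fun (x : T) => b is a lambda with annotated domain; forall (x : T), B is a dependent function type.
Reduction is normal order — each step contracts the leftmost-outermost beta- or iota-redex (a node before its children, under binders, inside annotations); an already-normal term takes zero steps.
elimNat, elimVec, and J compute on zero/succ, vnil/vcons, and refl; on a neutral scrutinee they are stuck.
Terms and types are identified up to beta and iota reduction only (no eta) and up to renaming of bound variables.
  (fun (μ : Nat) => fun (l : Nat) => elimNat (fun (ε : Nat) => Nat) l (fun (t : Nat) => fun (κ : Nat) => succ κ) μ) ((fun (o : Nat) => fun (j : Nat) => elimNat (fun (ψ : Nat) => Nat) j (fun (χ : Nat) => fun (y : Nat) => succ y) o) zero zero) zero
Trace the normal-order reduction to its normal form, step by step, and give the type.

normal-order reduction:
  (fun (μ : Nat) => fun (l : Nat) => elimNat (fun (ε : Nat) => Nat) l (fun (t : Nat) => fun (κ : Nat) => succ κ) μ) ((fun (o : Nat) => fun (j : Nat) => elimNat (fun (ψ : Nat) => Nat) j (fun (χ : Nat) => fun (y : Nat) => succ y) o) zero zero) zero
  ~> (fun (μ : Nat) => elimNat (fun (l : Nat) => Nat) μ (fun (ε : Nat) => fun (t : Nat) => succ t) ((fun (κ : Nat) => fun (o : Nat) => elimNat (fun (j : Nat) => Nat) o (fun (ψ : Nat) => fun (χ : Nat) => succ χ) κ) zero zero)) zero
  ~> elimNat (fun (μ : Nat) => Nat) zero (fun (l : Nat) => fun (ε : Nat) => succ ε) ((fun (t : Nat) => fun (κ : Nat) => elimNat (fun (o : Nat) => Nat) κ (fun (j : Nat) => fun (ψ : Nat) => succ ψ) t) zero zero)
  ~> elimNat (fun (μ : Nat) => Nat) zero (fun (l : Nat) => fun (ε : Nat) => succ ε) ((fun (t : Nat) => elimNat (fun (κ : Nat) => Nat) t (fun (o : Nat) => fun (j : Nat) => succ j) zero) zero)
  ~> elimNat (fun (μ : Nat) => Nat) zero (fun (l : Nat) => fun (ε : Nat) => succ ε) (elimNat (fun (t : Nat) => Nat) zero (fun (κ : Nat) => fun (o : Nat) => succ o) zero)
  ~> elimNat (fun (μ : Nat) => Nat) zero (fun (l : Nat) => fun (ε : Nat) => succ ε) zero
  ~> zero
inferred type:
  Nat


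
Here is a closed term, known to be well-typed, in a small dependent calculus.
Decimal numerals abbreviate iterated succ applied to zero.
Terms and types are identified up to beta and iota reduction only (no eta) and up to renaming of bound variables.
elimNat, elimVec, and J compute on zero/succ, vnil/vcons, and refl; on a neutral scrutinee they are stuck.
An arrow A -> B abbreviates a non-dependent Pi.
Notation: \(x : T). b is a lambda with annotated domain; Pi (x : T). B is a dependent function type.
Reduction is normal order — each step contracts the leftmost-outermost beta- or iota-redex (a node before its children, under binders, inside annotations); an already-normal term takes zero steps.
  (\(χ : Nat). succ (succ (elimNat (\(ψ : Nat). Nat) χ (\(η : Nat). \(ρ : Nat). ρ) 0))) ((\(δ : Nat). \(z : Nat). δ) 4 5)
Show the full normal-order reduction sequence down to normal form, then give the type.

normal-order reduction:
  (\(χ : Nat). succ (succ (elimNat (\(ψ : Nat). Nat) χ (\(η : Nat). \(ρ : Nat). ρ) 0))) ((\(δ : Nat). \(z : Nat). δ) 4 5)
  ~> succ (succ (elimNat (\(χ : Nat). Nat) ((\(ψ : Nat). \(η : Nat). ψ) 4 5) (\(ρ : Nat). \(δ : Nat). δ) 0))
  ~> succ (succ ((\(χ : Nat). \(ψ : Nat). χ) 4 5))
  ~> succ (succ ((\(χ : Nat). 4) 5))
  ~> 6
the term's type:
  Nat
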